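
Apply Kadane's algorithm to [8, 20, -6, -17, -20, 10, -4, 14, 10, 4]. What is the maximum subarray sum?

Using Kadane's algorithm on [8, 20, -6, -17, -20, 10, -4, 14, 10, 4]:

Scanning through the array:
Position 1 (value 20): max_ending_here = 28, max_so_far = 28
Position 2 (value -6): max_ending_here = 22, max_so_far = 28
Position 3 (value -17): max_ending_here = 5, max_so_far = 28
Position 4 (value -20): max_ending_here = -15, max_so_far = 28
Position 5 (value 10): max_ending_here = 10, max_so_far = 28
Position 6 (value -4): max_ending_here = 6, max_so_far = 28
Position 7 (value 14): max_ending_here = 20, max_so_far = 28
Position 8 (value 10): max_ending_here = 30, max_so_far = 30
Position 9 (value 4): max_ending_here = 34, max_so_far = 34

Maximum subarray: [10, -4, 14, 10, 4]
Maximum sum: 34

The maximum subarray is [10, -4, 14, 10, 4] with sum 34. This subarray runs from index 5 to index 9.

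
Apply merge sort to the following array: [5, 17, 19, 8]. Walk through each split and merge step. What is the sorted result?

Merge sort trace:

Split: [5, 17, 19, 8] -> [5, 17] and [19, 8]
  Split: [5, 17] -> [5] and [17]
  Merge: [5] + [17] -> [5, 17]
  Split: [19, 8] -> [19] and [8]
  Merge: [19] + [8] -> [8, 19]
Merge: [5, 17] + [8, 19] -> [5, 8, 17, 19]

Final sorted array: [5, 8, 17, 19]

The merge sort proceeds by recursively splitting the array and merging sorted halves.
After all merges, the sorted array is [5, 8, 17, 19].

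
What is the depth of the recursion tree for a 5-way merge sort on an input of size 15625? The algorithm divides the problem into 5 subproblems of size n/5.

For divide and conquer with division factor 5:

Problem sizes at each level:
Level 0: 15625
Level 1: 3125
Level 2: 625
Level 3: 125
Level 4: 25
Level 5: 5
Level 6: 1

The root is level 0 and the size-1 base case is level 6 (the tree spans levels 0 through 6, i.e. 7 levels counting the root), so the depth is the number of divisions: log_5(15625) = 6

The recursion tree depth is log_5(15625) = 6. At each level, the problem size is divided by 5, so it takes 6 divisions to reduce to a base case of size 1. The algorithm makes 5 recursive calls at each level.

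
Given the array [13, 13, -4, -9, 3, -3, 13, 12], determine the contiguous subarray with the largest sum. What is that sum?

Using Kadane's algorithm on [13, 13, -4, -9, 3, -3, 13, 12]:

Scanning through the array:
Position 1 (value 13): max_ending_here = 26, max_so_far = 26
Position 2 (value -4): max_ending_here = 22, max_so_far = 26
Position 3 (value -9): max_ending_here = 13, max_so_far = 26
Position 4 (value 3): max_ending_here = 16, max_so_far = 26
Position 5 (value -3): max_ending_here = 13, max_so_far = 26
Position 6 (value 13): max_ending_here = 26, max_so_far = 26
Position 7 (value 12): max_ending_here = 38, max_so_far = 38

Maximum subarray: [13, 13, -4, -9, 3, -3, 13, 12]
Maximum sum: 38

The maximum subarray is [13, 13, -4, -9, 3, -3, 13, 12] with sum 38. This subarray runs from index 0 to index 7.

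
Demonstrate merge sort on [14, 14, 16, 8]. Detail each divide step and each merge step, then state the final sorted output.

Merge sort trace:

Split: [14, 14, 16, 8] -> [14, 14] and [16, 8]
  Split: [14, 14] -> [14] and [14]
  Merge: [14] + [14] -> [14, 14]
  Split: [16, 8] -> [16] and [8]
  Merge: [16] + [8] -> [8, 16]
Merge: [14, 14] + [8, 16] -> [8, 14, 14, 16]

Final sorted array: [8, 14, 14, 16]

The merge sort proceeds by recursively splitting the array and merging sorted halves.
After all merges, the sorted array is [8, 14, 14, 16].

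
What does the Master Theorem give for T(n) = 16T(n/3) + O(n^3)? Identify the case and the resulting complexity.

Master Theorem for T(n) = 16T(n/3) + O(n^3):

a = 16, b = 3, c = 3
log_b(a) = log_3(16) = 2.5237

Case 3: c = 3 > log_3(16) = 2.5237
T(n) = O(n^3) = O(n^3)

For T(n) = 16T(n/3) + O(n^3): log_3(16) = 2.5237. This is Case 3 of the Master Theorem (c > log_b(a), work dominated by root), giving O(n^3).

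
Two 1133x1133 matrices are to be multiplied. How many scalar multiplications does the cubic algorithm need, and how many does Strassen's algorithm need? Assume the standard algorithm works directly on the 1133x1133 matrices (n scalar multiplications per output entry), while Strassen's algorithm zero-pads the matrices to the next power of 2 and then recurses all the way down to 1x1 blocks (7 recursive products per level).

Matrix multiplication for 1133x1133 matrices:

Strassen's algorithm requires power-of-2 dimensions. Pad 1133x1133 to 2048x2048 (next power of 2).

Standard algorithm: 1133^3 = 1454419637 multiplications
Strassen's algorithm: 7^(log2(2048)) = 7^11 = 1977326743 multiplications
Difference: 1454419637 - 1977326743 = -522907106 (Strassen uses MORE here due to padding overhead — for small or just-over-power-of-2 n, padding can outweigh the per-level savings)

Standard: 1454419637 multiplications (1133^3). Strassen: 1977326743 multiplications (7^11, after padding to 2048x2048). Strassen reduces 8 recursive multiplications to 7 at each level.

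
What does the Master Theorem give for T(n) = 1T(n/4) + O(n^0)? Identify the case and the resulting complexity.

Master Theorem for T(n) = 1T(n/4) + O(n^0):

a = 1, b = 4, c = 0
log_b(a) = log_4(1) = 0.0000

Case 2: c = 0 = log_4(1) = 0.0000
T(n) = O(n^0 log n) = O(log n)

For T(n) = 1T(n/4) + O(n^0): log_4(1) = 0.0000. This is Case 2 of the Master Theorem (c = log_b(a), equal work at all levels), giving O(log n).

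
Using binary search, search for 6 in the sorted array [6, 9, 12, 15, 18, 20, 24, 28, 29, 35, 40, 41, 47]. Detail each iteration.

Binary search for 6 in [6, 9, 12, 15, 18, 20, 24, 28, 29, 35, 40, 41, 47]:

lo=0, hi=12, mid=6, arr[mid]=24 -> 24 > 6, search left half
lo=0, hi=5, mid=2, arr[mid]=12 -> 12 > 6, search left half
lo=0, hi=1, mid=0, arr[mid]=6 -> Found target at index 0!

Binary search finds 6 at index 0 after 3 comparisons. The search repeatedly halves the search space by comparing with the middle element.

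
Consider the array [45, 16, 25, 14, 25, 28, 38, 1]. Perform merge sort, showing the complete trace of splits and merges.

Merge sort trace:

Split: [45, 16, 25, 14, 25, 28, 38, 1] -> [45, 16, 25, 14] and [25, 28, 38, 1]
  Split: [45, 16, 25, 14] -> [45, 16] and [25, 14]
    Split: [45, 16] -> [45] and [16]
    Merge: [45] + [16] -> [16, 45]
    Split: [25, 14] -> [25] and [14]
    Merge: [25] + [14] -> [14, 25]
  Merge: [16, 45] + [14, 25] -> [14, 16, 25, 45]
  Split: [25, 28, 38, 1] -> [25, 28] and [38, 1]
    Split: [25, 28] -> [25] and [28]
    Merge: [25] + [28] -> [25, 28]
    Split: [38, 1] -> [38] and [1]
    Merge: [38] + [1] -> [1, 38]
  Merge: [25, 28] + [1, 38] -> [1, 25, 28, 38]
Merge: [14, 16, 25, 45] + [1, 25, 28, 38] -> [1, 14, 16, 25, 25, 28, 38, 45]

Final sorted array: [1, 14, 16, 25, 25, 28, 38, 45]

The merge sort proceeds by recursively splitting the array and merging sorted halves.
After all merges, the sorted array is [1, 14, 16, 25, 25, 28, 38, 45].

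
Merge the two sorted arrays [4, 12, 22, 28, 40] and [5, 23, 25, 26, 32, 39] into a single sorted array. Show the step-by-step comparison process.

Merging process:

Compare 4 vs 5: take 4 from left. Merged: [4]
Compare 12 vs 5: take 5 from right. Merged: [4, 5]
Compare 12 vs 23: take 12 from left. Merged: [4, 5, 12]
Compare 22 vs 23: take 22 from left. Merged: [4, 5, 12, 22]
Compare 28 vs 23: take 23 from right. Merged: [4, 5, 12, 22, 23]
Compare 28 vs 25: take 25 from right. Merged: [4, 5, 12, 22, 23, 25]
Compare 28 vs 26: take 26 from right. Merged: [4, 5, 12, 22, 23, 25, 26]
Compare 28 vs 32: take 28 from left. Merged: [4, 5, 12, 22, 23, 25, 26, 28]
Compare 40 vs 32: take 32 from right. Merged: [4, 5, 12, 22, 23, 25, 26, 28, 32]
Compare 40 vs 39: take 39 from right. Merged: [4, 5, 12, 22, 23, 25, 26, 28, 32, 39]
Append remaining from left: [40]. Merged: [4, 5, 12, 22, 23, 25, 26, 28, 32, 39, 40]

Final merged array: [4, 5, 12, 22, 23, 25, 26, 28, 32, 39, 40]
Total comparisons: 10

The merged array is [4, 5, 12, 22, 23, 25, 26, 28, 32, 39, 40], requiring 10 comparisons. The merge step runs in O(n) time where n is the total number of elements.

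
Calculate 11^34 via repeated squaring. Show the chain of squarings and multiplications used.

Computing 11^34 by squaring (build up from 11^1; each line after the first costs one multiplication):

11^1 = 11
11^2 = (11^1)^2 = 11^2 = 121
11^4 = (11^2)^2 = 121^2 = 14641
11^8 = (11^4)^2 = 14641^2 = 214358881
11^16 = (11^8)^2 = 214358881^2 = 45949729863572161
11^17 = 11 * 11^16 = 11 * 45949729863572161 = 505447028499293771
11^34 = (11^17)^2 = 505447028499293771^2 = 255476698618765889551019445759400441

Result: 255476698618765889551019445759400441
Multiplications needed: 6 (6 lines after 11^1)

11^34 = 255476698618765889551019445759400441. Using exponentiation by squaring, this requires 6 multiplications. The key idea: if the exponent is even, square the half-power; if odd, multiply by the base once.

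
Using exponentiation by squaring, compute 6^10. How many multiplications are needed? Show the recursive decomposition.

Computing 6^10 by squaring (build up from 6^1; each line after the first costs one multiplication):

6^1 = 6
6^2 = (6^1)^2 = 6^2 = 36
6^4 = (6^2)^2 = 36^2 = 1296
6^5 = 6 * 6^4 = 6 * 1296 = 7776
6^10 = (6^5)^2 = 7776^2 = 60466176

Result: 60466176
Multiplications needed: 4 (4 lines after 6^1)

6^10 = 60466176. Using exponentiation by squaring, this requires 4 multiplications. The key idea: if the exponent is even, square the half-power; if odd, multiply by the base once.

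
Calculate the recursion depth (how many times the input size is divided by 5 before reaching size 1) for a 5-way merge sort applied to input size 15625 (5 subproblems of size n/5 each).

For divide and conquer with division factor 5:

Problem sizes at each level:
Level 0: 15625
Level 1: 3125
Level 2: 625
Level 3: 125
Level 4: 25
Level 5: 5
Level 6: 1

The root is level 0 and the size-1 base case is level 6 (the tree spans levels 0 through 6, i.e. 7 levels counting the root), so the depth is the number of divisions: log_5(15625) = 6

The recursion tree depth is log_5(15625) = 6. At each level, the problem size is divided by 5, so it takes 6 divisions to reduce to a base case of size 1. The algorithm makes 5 recursive calls at each level.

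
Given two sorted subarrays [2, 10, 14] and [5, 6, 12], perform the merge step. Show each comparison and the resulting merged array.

Merging process:

Compare 2 vs 5: take 2 from left. Merged: [2]
Compare 10 vs 5: take 5 from right. Merged: [2, 5]
Compare 10 vs 6: take 6 from right. Merged: [2, 5, 6]
Compare 10 vs 12: take 10 from left. Merged: [2, 5, 6, 10]
Compare 14 vs 12: take 12 from right. Merged: [2, 5, 6, 10, 12]
Append remaining from left: [14]. Merged: [2, 5, 6, 10, 12, 14]

Final merged array: [2, 5, 6, 10, 12, 14]
Total comparisons: 5

The merged array is [2, 5, 6, 10, 12, 14], requiring 5 comparisons. The merge step runs in O(n) time where n is the total number of elements.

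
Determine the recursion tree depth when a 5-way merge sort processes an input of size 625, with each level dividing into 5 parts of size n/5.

For divide and conquer with division factor 5:

Problem sizes at each level:
Level 0: 625
Level 1: 125
Level 2: 25
Level 3: 5
Level 4: 1

The root is level 0 and the size-1 base case is level 4 (the tree spans levels 0 through 4, i.e. 5 levels counting the root), so the depth is the number of divisions: log_5(625) = 4

The recursion tree depth is log_5(625) = 4. At each level, the problem size is divided by 5, so it takes 4 divisions to reduce to a base case of size 1. The algorithm makes 5 recursive calls at each level.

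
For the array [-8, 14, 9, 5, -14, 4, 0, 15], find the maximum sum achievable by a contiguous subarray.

Using Kadane's algorithm on [-8, 14, 9, 5, -14, 4, 0, 15]:

Scanning through the array:
Position 1 (value 14): max_ending_here = 14, max_so_far = 14
Position 2 (value 9): max_ending_here = 23, max_so_far = 23
Position 3 (value 5): max_ending_here = 28, max_so_far = 28
Position 4 (value -14): max_ending_here = 14, max_so_far = 28
Position 5 (value 4): max_ending_here = 18, max_so_far = 28
Position 6 (value 0): max_ending_here = 18, max_so_far = 28
Position 7 (value 15): max_ending_here = 33, max_so_far = 33

Maximum subarray: [14, 9, 5, -14, 4, 0, 15]
Maximum sum: 33

The maximum subarray is [14, 9, 5, -14, 4, 0, 15] with sum 33. This subarray runs from index 1 to index 7.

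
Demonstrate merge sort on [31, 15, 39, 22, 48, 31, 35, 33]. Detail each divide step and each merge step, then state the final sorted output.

Merge sort trace:

Split: [31, 15, 39, 22, 48, 31, 35, 33] -> [31, 15, 39, 22] and [48, 31, 35, 33]
  Split: [31, 15, 39, 22] -> [31, 15] and [39, 22]
    Split: [31, 15] -> [31] and [15]
    Merge: [31] + [15] -> [15, 31]
    Split: [39, 22] -> [39] and [22]
    Merge: [39] + [22] -> [22, 39]
  Merge: [15, 31] + [22, 39] -> [15, 22, 31, 39]
  Split: [48, 31, 35, 33] -> [48, 31] and [35, 33]
    Split: [48, 31] -> [48] and [31]
    Merge: [48] + [31] -> [31, 48]
    Split: [35, 33] -> [35] and [33]
    Merge: [35] + [33] -> [33, 35]
  Merge: [31, 48] + [33, 35] -> [31, 33, 35, 48]
Merge: [15, 22, 31, 39] + [31, 33, 35, 48] -> [15, 22, 31, 31, 33, 35, 39, 48]

Final sorted array: [15, 22, 31, 31, 33, 35, 39, 48]

The merge sort proceeds by recursively splitting the array and merging sorted halves.
After all merges, the sorted array is [15, 22, 31, 31, 33, 35, 39, 48].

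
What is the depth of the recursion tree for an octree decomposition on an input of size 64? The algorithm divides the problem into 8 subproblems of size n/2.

For divide and conquer with division factor 2:

Problem sizes at each level:
Level 0: 64
Level 1: 32
Level 2: 16
Level 3: 8
Level 4: 4
Level 5: 2
Level 6: 1

The root is level 0 and the size-1 base case is level 6 (the tree spans levels 0 through 6, i.e. 7 levels counting the root), so the depth is the number of divisions: log_2(64) = 6

The recursion tree depth is log_2(64) = 6. At each level, the problem size is divided by 2, so it takes 6 divisions to reduce to a base case of size 1. The algorithm makes 8 recursive calls at each level.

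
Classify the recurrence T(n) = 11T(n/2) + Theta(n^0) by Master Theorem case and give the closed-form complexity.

Master Theorem for T(n) = 11T(n/2) + O(n^0):

a = 11, b = 2, c = 0
log_b(a) = log_2(11) = 3.4594

Case 1: c = 0 < log_2(11) = 3.4594
T(n) = O(n^(log_2 11))

For T(n) = 11T(n/2) + O(n^0): log_2(11) = 3.4594. This is Case 1 of the Master Theorem (c < log_b(a), work dominated by leaves), giving O(n^(log_2 11)).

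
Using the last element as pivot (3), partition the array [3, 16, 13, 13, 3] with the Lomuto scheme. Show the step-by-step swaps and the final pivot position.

Lomuto partition with pivot = 3:

Initial array: [3, 16, 13, 13, 3]

arr[0]=3 <= 3: swap with position 0, array becomes [3, 16, 13, 13, 3]
arr[1]=16 > 3: no swap
arr[2]=13 > 3: no swap
arr[3]=13 > 3: no swap

Place pivot at position 1: [3, 3, 13, 13, 16]
Pivot position: 1

After partitioning with pivot 3, the array becomes [3, 3, 13, 13, 16]. The pivot is placed at index 1. All elements to the left of the pivot are <= 3, and all elements to the right are > 3.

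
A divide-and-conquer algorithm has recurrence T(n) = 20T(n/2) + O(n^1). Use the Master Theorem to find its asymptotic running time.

Master Theorem for T(n) = 20T(n/2) + O(n^1):

a = 20, b = 2, c = 1
log_b(a) = log_2(20) = 4.3219

Case 1: c = 1 < log_2(20) = 4.3219
T(n) = O(n^(log_2 20))

For T(n) = 20T(n/2) + O(n^1): log_2(20) = 4.3219. This is Case 1 of the Master Theorem (c < log_b(a), work dominated by leaves), giving O(n^(log_2 20)).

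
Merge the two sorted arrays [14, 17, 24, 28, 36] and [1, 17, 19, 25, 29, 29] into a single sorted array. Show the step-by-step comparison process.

Merging process:

Compare 14 vs 1: take 1 from right. Merged: [1]
Compare 14 vs 17: take 14 from left. Merged: [1, 14]
Compare 17 vs 17: take 17 from left. Merged: [1, 14, 17]
Compare 24 vs 17: take 17 from right. Merged: [1, 14, 17, 17]
Compare 24 vs 19: take 19 from right. Merged: [1, 14, 17, 17, 19]
Compare 24 vs 25: take 24 from left. Merged: [1, 14, 17, 17, 19, 24]
Compare 28 vs 25: take 25 from right. Merged: [1, 14, 17, 17, 19, 24, 25]
Compare 28 vs 29: take 28 from left. Merged: [1, 14, 17, 17, 19, 24, 25, 28]
Compare 36 vs 29: take 29 from right. Merged: [1, 14, 17, 17, 19, 24, 25, 28, 29]
Compare 36 vs 29: take 29 from right. Merged: [1, 14, 17, 17, 19, 24, 25, 28, 29, 29]
Append remaining from left: [36]. Merged: [1, 14, 17, 17, 19, 24, 25, 28, 29, 29, 36]

Final merged array: [1, 14, 17, 17, 19, 24, 25, 28, 29, 29, 36]
Total comparisons: 10

The merged array is [1, 14, 17, 17, 19, 24, 25, 28, 29, 29, 36], requiring 10 comparisons. The merge step runs in O(n) time where n is the total number of elements.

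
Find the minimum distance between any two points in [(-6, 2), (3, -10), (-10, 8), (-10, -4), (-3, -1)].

Computing all pairwise distances among 5 points:

d((-6, 2), (3, -10)) = 15.0
d((-6, 2), (-10, 8)) = 7.2111
d((-6, 2), (-10, -4)) = 7.2111
d((-6, 2), (-3, -1)) = 4.2426 <-- minimum
d((3, -10), (-10, 8)) = 22.2036
d((3, -10), (-10, -4)) = 14.3178
d((3, -10), (-3, -1)) = 10.8167
d((-10, 8), (-10, -4)) = 12.0
d((-10, 8), (-3, -1)) = 11.4018
d((-10, -4), (-3, -1)) = 7.6158

Closest pair: (-6, 2) and (-3, -1) with distance 4.2426

The closest pair is (-6, 2) and (-3, -1) with Euclidean distance 4.2426. For 5 points, brute-force pairwise comparison is shown above. For large n, the divide-and-conquer algorithm (sort by x, recurse on halves, check the dividing strip) achieves O(n log n).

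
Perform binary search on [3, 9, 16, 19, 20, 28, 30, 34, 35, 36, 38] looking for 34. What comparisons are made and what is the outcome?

Binary search for 34 in [3, 9, 16, 19, 20, 28, 30, 34, 35, 36, 38]:

lo=0, hi=10, mid=5, arr[mid]=28 -> 28 < 34, search right half
lo=6, hi=10, mid=8, arr[mid]=35 -> 35 > 34, search left half
lo=6, hi=7, mid=6, arr[mid]=30 -> 30 < 34, search right half
lo=7, hi=7, mid=7, arr[mid]=34 -> Found target at index 7!

Binary search finds 34 at index 7 after 4 comparisons. The search repeatedly halves the search space by comparing with the middle element.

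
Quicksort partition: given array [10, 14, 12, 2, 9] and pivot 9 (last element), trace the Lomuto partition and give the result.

Lomuto partition with pivot = 9:

Initial array: [10, 14, 12, 2, 9]

arr[0]=10 > 9: no swap
arr[1]=14 > 9: no swap
arr[2]=12 > 9: no swap
arr[3]=2 <= 9: swap with position 0, array becomes [2, 14, 12, 10, 9]

Place pivot at position 1: [2, 9, 12, 10, 14]
Pivot position: 1

After partitioning with pivot 9, the array becomes [2, 9, 12, 10, 14]. The pivot is placed at index 1. All elements to the left of the pivot are <= 9, and all elements to the right are > 9.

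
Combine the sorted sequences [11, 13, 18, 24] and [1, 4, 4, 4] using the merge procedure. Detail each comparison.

Merging process:

Compare 11 vs 1: take 1 from right. Merged: [1]
Compare 11 vs 4: take 4 from right. Merged: [1, 4]
Compare 11 vs 4: take 4 from right. Merged: [1, 4, 4]
Compare 11 vs 4: take 4 from right. Merged: [1, 4, 4, 4]
Append remaining from left: [11, 13, 18, 24]. Merged: [1, 4, 4, 4, 11, 13, 18, 24]

Final merged array: [1, 4, 4, 4, 11, 13, 18, 24]
Total comparisons: 4

The merged array is [1, 4, 4, 4, 11, 13, 18, 24], requiring 4 comparisons. The merge step runs in O(n) time where n is the total number of elements.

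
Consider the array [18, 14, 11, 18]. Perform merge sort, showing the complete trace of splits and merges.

Merge sort trace:

Split: [18, 14, 11, 18] -> [18, 14] and [11, 18]
  Split: [18, 14] -> [18] and [14]
  Merge: [18] + [14] -> [14, 18]
  Split: [11, 18] -> [11] and [18]
  Merge: [11] + [18] -> [11, 18]
Merge: [14, 18] + [11, 18] -> [11, 14, 18, 18]

Final sorted array: [11, 14, 18, 18]

The merge sort proceeds by recursively splitting the array and merging sorted halves.
After all merges, the sorted array is [11, 14, 18, 18].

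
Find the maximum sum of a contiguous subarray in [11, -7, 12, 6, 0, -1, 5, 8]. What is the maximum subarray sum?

Using Kadane's algorithm on [11, -7, 12, 6, 0, -1, 5, 8]:

Scanning through the array:
Position 1 (value -7): max_ending_here = 4, max_so_far = 11
Position 2 (value 12): max_ending_here = 16, max_so_far = 16
Position 3 (value 6): max_ending_here = 22, max_so_far = 22
Position 4 (value 0): max_ending_here = 22, max_so_far = 22
Position 5 (value -1): max_ending_here = 21, max_so_far = 22
Position 6 (value 5): max_ending_here = 26, max_so_far = 26
Position 7 (value 8): max_ending_here = 34, max_so_far = 34

Maximum subarray: [11, -7, 12, 6, 0, -1, 5, 8]
Maximum sum: 34

The maximum subarray is [11, -7, 12, 6, 0, -1, 5, 8] with sum 34. This subarray runs from index 0 to index 7.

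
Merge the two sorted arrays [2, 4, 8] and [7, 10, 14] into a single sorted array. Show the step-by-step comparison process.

Merging process:

Compare 2 vs 7: take 2 from left. Merged: [2]
Compare 4 vs 7: take 4 from left. Merged: [2, 4]
Compare 8 vs 7: take 7 from right. Merged: [2, 4, 7]
Compare 8 vs 10: take 8 from left. Merged: [2, 4, 7, 8]
Append remaining from right: [10, 14]. Merged: [2, 4, 7, 8, 10, 14]

Final merged array: [2, 4, 7, 8, 10, 14]
Total comparisons: 4

The merged array is [2, 4, 7, 8, 10, 14], requiring 4 comparisons. The merge step runs in O(n) time where n is the total number of elements.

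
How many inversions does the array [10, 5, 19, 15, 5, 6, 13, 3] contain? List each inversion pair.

Finding inversions in [10, 5, 19, 15, 5, 6, 13, 3]:

(0, 1): arr[0]=10 > arr[1]=5
(0, 4): arr[0]=10 > arr[4]=5
(0, 5): arr[0]=10 > arr[5]=6
(0, 7): arr[0]=10 > arr[7]=3
(1, 7): arr[1]=5 > arr[7]=3
(2, 3): arr[2]=19 > arr[3]=15
(2, 4): arr[2]=19 > arr[4]=5
(2, 5): arr[2]=19 > arr[5]=6
(2, 6): arr[2]=19 > arr[6]=13
(2, 7): arr[2]=19 > arr[7]=3
(3, 4): arr[3]=15 > arr[4]=5
(3, 5): arr[3]=15 > arr[5]=6
(3, 6): arr[3]=15 > arr[6]=13
(3, 7): arr[3]=15 > arr[7]=3
(4, 7): arr[4]=5 > arr[7]=3
(5, 7): arr[5]=6 > arr[7]=3
(6, 7): arr[6]=13 > arr[7]=3

Total inversions: 17

The array has 17 inversion(s): (0,1), (0,4), (0,5), (0,7), (1,7), (2,3), (2,4), (2,5), (2,6), (2,7), (3,4), (3,5), (3,6), (3,7), (4,7), (5,7), (6,7). Each pair (i,j) satisfies i < j and arr[i] > arr[j].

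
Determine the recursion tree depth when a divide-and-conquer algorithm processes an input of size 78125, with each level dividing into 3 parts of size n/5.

For divide and conquer with division factor 5:

Problem sizes at each level:
Level 0: 78125
Level 1: 15625
Level 2: 3125
Level 3: 625
Level 4: 125
Level 5: 25
Level 6: 5
Level 7: 1

The root is level 0 and the size-1 base case is level 7 (the tree spans levels 0 through 7, i.e. 8 levels counting the root), so the depth is the number of divisions: log_5(78125) = 7

The recursion tree depth is log_5(78125) = 7. At each level, the problem size is divided by 5, so it takes 7 divisions to reduce to a base case of size 1. The algorithm makes 3 recursive calls at each level.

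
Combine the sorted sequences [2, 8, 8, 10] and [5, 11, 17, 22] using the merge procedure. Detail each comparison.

Merging process:

Compare 2 vs 5: take 2 from left. Merged: [2]
Compare 8 vs 5: take 5 from right. Merged: [2, 5]
Compare 8 vs 11: take 8 from left. Merged: [2, 5, 8]
Compare 8 vs 11: take 8 from left. Merged: [2, 5, 8, 8]
Compare 10 vs 11: take 10 from left. Merged: [2, 5, 8, 8, 10]
Append remaining from right: [11, 17, 22]. Merged: [2, 5, 8, 8, 10, 11, 17, 22]

Final merged array: [2, 5, 8, 8, 10, 11, 17, 22]
Total comparisons: 5

The merged array is [2, 5, 8, 8, 10, 11, 17, 22], requiring 5 comparisons. The merge step runs in O(n) time where n is the total number of elements.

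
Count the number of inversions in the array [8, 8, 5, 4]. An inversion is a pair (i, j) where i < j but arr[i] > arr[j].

Finding inversions in [8, 8, 5, 4]:

(0, 2): arr[0]=8 > arr[2]=5
(0, 3): arr[0]=8 > arr[3]=4
(1, 2): arr[1]=8 > arr[2]=5
(1, 3): arr[1]=8 > arr[3]=4
(2, 3): arr[2]=5 > arr[3]=4

Total inversions: 5

The array has 5 inversion(s): (0,2), (0,3), (1,2), (1,3), (2,3). Each pair (i,j) satisfies i < j and arr[i] > arr[j].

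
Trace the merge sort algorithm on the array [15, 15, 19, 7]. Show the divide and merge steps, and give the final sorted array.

Merge sort trace:

Split: [15, 15, 19, 7] -> [15, 15] and [19, 7]
  Split: [15, 15] -> [15] and [15]
  Merge: [15] + [15] -> [15, 15]
  Split: [19, 7] -> [19] and [7]
  Merge: [19] + [7] -> [7, 19]
Merge: [15, 15] + [7, 19] -> [7, 15, 15, 19]

Final sorted array: [7, 15, 15, 19]

The merge sort proceeds by recursively splitting the array and merging sorted halves.
After all merges, the sorted array is [7, 15, 15, 19].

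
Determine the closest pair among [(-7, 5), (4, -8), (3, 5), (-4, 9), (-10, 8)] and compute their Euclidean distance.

Computing all pairwise distances among 5 points:

d((-7, 5), (4, -8)) = 17.0294
d((-7, 5), (3, 5)) = 10.0
d((-7, 5), (-4, 9)) = 5.0
d((-7, 5), (-10, 8)) = 4.2426 <-- minimum
d((4, -8), (3, 5)) = 13.0384
d((4, -8), (-4, 9)) = 18.7883
d((4, -8), (-10, 8)) = 21.2603
d((3, 5), (-4, 9)) = 8.0623
d((3, 5), (-10, 8)) = 13.3417
d((-4, 9), (-10, 8)) = 6.0828

Closest pair: (-7, 5) and (-10, 8) with distance 4.2426

The closest pair is (-7, 5) and (-10, 8) with Euclidean distance 4.2426. For 5 points, brute-force pairwise comparison is shown above. For large n, the divide-and-conquer algorithm (sort by x, recurse on halves, check the dividing strip) achieves O(n log n).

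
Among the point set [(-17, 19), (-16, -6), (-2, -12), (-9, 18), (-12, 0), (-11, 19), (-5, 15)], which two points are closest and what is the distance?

Computing all pairwise distances among 7 points:

d((-17, 19), (-16, -6)) = 25.02
d((-17, 19), (-2, -12)) = 34.4384
d((-17, 19), (-9, 18)) = 8.0623
d((-17, 19), (-12, 0)) = 19.6469
d((-17, 19), (-11, 19)) = 6.0
d((-17, 19), (-5, 15)) = 12.6491
d((-16, -6), (-2, -12)) = 15.2315
d((-16, -6), (-9, 18)) = 25.0
d((-16, -6), (-12, 0)) = 7.2111
d((-16, -6), (-11, 19)) = 25.4951
d((-16, -6), (-5, 15)) = 23.7065
d((-2, -12), (-9, 18)) = 30.8058
d((-2, -12), (-12, 0)) = 15.6205
d((-2, -12), (-11, 19)) = 32.28
d((-2, -12), (-5, 15)) = 27.1662
d((-9, 18), (-12, 0)) = 18.2483
d((-9, 18), (-11, 19)) = 2.2361 <-- minimum
d((-9, 18), (-5, 15)) = 5.0
d((-12, 0), (-11, 19)) = 19.0263
d((-12, 0), (-5, 15)) = 16.5529
d((-11, 19), (-5, 15)) = 7.2111

Closest pair: (-9, 18) and (-11, 19) with distance 2.2361

The closest pair is (-9, 18) and (-11, 19) with Euclidean distance 2.2361. For 7 points, brute-force pairwise comparison is shown above. For large n, the divide-and-conquer algorithm (sort by x, recurse on halves, check the dividing strip) achieves O(n log n).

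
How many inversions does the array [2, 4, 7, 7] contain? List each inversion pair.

Finding inversions in [2, 4, 7, 7]:


Total inversions: 0

The array has 0 inversions. It is already sorted.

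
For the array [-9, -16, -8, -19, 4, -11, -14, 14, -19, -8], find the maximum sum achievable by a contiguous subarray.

Using Kadane's algorithm on [-9, -16, -8, -19, 4, -11, -14, 14, -19, -8]:

Scanning through the array:
Position 1 (value -16): max_ending_here = -16, max_so_far = -9
Position 2 (value -8): max_ending_here = -8, max_so_far = -8
Position 3 (value -19): max_ending_here = -19, max_so_far = -8
Position 4 (value 4): max_ending_here = 4, max_so_far = 4
Position 5 (value -11): max_ending_here = -7, max_so_far = 4
Position 6 (value -14): max_ending_here = -14, max_so_far = 4
Position 7 (value 14): max_ending_here = 14, max_so_far = 14
Position 8 (value -19): max_ending_here = -5, max_so_far = 14
Position 9 (value -8): max_ending_here = -8, max_so_far = 14

Maximum subarray: [14]
Maximum sum: 14

The maximum subarray is [14] with sum 14. This subarray runs from index 7 to index 7.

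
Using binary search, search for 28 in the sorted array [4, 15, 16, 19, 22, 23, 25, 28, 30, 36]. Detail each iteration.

Binary search for 28 in [4, 15, 16, 19, 22, 23, 25, 28, 30, 36]:

lo=0, hi=9, mid=4, arr[mid]=22 -> 22 < 28, search right half
lo=5, hi=9, mid=7, arr[mid]=28 -> Found target at index 7!

Binary search finds 28 at index 7 after 2 comparisons. The search repeatedly halves the search space by comparing with the middle element.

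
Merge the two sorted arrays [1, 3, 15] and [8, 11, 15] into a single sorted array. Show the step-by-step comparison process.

Merging process:

Compare 1 vs 8: take 1 from left. Merged: [1]
Compare 3 vs 8: take 3 from left. Merged: [1, 3]
Compare 15 vs 8: take 8 from right. Merged: [1, 3, 8]
Compare 15 vs 11: take 11 from right. Merged: [1, 3, 8, 11]
Compare 15 vs 15: take 15 from left. Merged: [1, 3, 8, 11, 15]
Append remaining from right: [15]. Merged: [1, 3, 8, 11, 15, 15]

Final merged array: [1, 3, 8, 11, 15, 15]
Total comparisons: 5

The merged array is [1, 3, 8, 11, 15, 15], requiring 5 comparisons. The merge step runs in O(n) time where n is the total number of elements.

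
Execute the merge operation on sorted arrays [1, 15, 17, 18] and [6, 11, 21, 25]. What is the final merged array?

Merging process:

Compare 1 vs 6: take 1 from left. Merged: [1]
Compare 15 vs 6: take 6 from right. Merged: [1, 6]
Compare 15 vs 11: take 11 from right. Merged: [1, 6, 11]
Compare 15 vs 21: take 15 from left. Merged: [1, 6, 11, 15]
Compare 17 vs 21: take 17 from left. Merged: [1, 6, 11, 15, 17]
Compare 18 vs 21: take 18 from left. Merged: [1, 6, 11, 15, 17, 18]
Append remaining from right: [21, 25]. Merged: [1, 6, 11, 15, 17, 18, 21, 25]

Final merged array: [1, 6, 11, 15, 17, 18, 21, 25]
Total comparisons: 6

The merged array is [1, 6, 11, 15, 17, 18, 21, 25], requiring 6 comparisons. The merge step runs in O(n) time where n is the total number of elements.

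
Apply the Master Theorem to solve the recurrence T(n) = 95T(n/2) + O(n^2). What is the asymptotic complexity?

Master Theorem for T(n) = 95T(n/2) + O(n^2):

a = 95, b = 2, c = 2
log_b(a) = log_2(95) = 6.5699

Case 1: c = 2 < log_2(95) = 6.5699
T(n) = O(n^(log_2 95))

For T(n) = 95T(n/2) + O(n^2): log_2(95) = 6.5699. This is Case 1 of the Master Theorem (c < log_b(a), work dominated by leaves), giving O(n^(log_2 95)).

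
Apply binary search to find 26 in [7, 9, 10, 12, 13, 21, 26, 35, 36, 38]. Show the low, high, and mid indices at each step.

Binary search for 26 in [7, 9, 10, 12, 13, 21, 26, 35, 36, 38]:

lo=0, hi=9, mid=4, arr[mid]=13 -> 13 < 26, search right half
lo=5, hi=9, mid=7, arr[mid]=35 -> 35 > 26, search left half
lo=5, hi=6, mid=5, arr[mid]=21 -> 21 < 26, search right half
lo=6, hi=6, mid=6, arr[mid]=26 -> Found target at index 6!

Binary search finds 26 at index 6 after 4 comparisons. The search repeatedly halves the search space by comparing with the middle element.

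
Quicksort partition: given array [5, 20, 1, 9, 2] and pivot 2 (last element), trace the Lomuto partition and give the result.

Lomuto partition with pivot = 2:

Initial array: [5, 20, 1, 9, 2]

arr[0]=5 > 2: no swap
arr[1]=20 > 2: no swap
arr[2]=1 <= 2: swap with position 0, array becomes [1, 20, 5, 9, 2]
arr[3]=9 > 2: no swap

Place pivot at position 1: [1, 2, 5, 9, 20]
Pivot position: 1

After partitioning with pivot 2, the array becomes [1, 2, 5, 9, 20]. The pivot is placed at index 1. All elements to the left of the pivot are <= 2, and all elements to the right are > 2.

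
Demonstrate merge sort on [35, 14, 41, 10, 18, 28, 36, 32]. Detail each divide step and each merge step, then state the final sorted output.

Merge sort trace:

Split: [35, 14, 41, 10, 18, 28, 36, 32] -> [35, 14, 41, 10] and [18, 28, 36, 32]
  Split: [35, 14, 41, 10] -> [35, 14] and [41, 10]
    Split: [35, 14] -> [35] and [14]
    Merge: [35] + [14] -> [14, 35]
    Split: [41, 10] -> [41] and [10]
    Merge: [41] + [10] -> [10, 41]
  Merge: [14, 35] + [10, 41] -> [10, 14, 35, 41]
  Split: [18, 28, 36, 32] -> [18, 28] and [36, 32]
    Split: [18, 28] -> [18] and [28]
    Merge: [18] + [28] -> [18, 28]
    Split: [36, 32] -> [36] and [32]
    Merge: [36] + [32] -> [32, 36]
  Merge: [18, 28] + [32, 36] -> [18, 28, 32, 36]
Merge: [10, 14, 35, 41] + [18, 28, 32, 36] -> [10, 14, 18, 28, 32, 35, 36, 41]

Final sorted array: [10, 14, 18, 28, 32, 35, 36, 41]

The merge sort proceeds by recursively splitting the array and merging sorted halves.
After all merges, the sorted array is [10, 14, 18, 28, 32, 35, 36, 41].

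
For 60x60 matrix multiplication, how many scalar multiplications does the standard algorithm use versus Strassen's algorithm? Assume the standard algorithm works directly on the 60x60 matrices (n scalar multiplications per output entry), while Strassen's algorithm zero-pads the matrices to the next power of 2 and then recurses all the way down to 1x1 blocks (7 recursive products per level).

Matrix multiplication for 60x60 matrices:

Strassen's algorithm requires power-of-2 dimensions. Pad 60x60 to 64x64 (next power of 2).

Standard algorithm: 60^3 = 216000 multiplications
Strassen's algorithm: 7^(log2(64)) = 7^6 = 117649 multiplications
Savings: 216000 - 117649 = 98351 multiplications

Standard: 216000 multiplications (60^3). Strassen: 117649 multiplications (7^6, after padding to 64x64). Strassen reduces 8 recursive multiplications to 7 at each level.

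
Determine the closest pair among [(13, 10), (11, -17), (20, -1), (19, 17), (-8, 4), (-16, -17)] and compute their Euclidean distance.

Computing all pairwise distances among 6 points:

d((13, 10), (11, -17)) = 27.074
d((13, 10), (20, -1)) = 13.0384
d((13, 10), (19, 17)) = 9.2195 <-- minimum
d((13, 10), (-8, 4)) = 21.8403
d((13, 10), (-16, -17)) = 39.6232
d((11, -17), (20, -1)) = 18.3576
d((11, -17), (19, 17)) = 34.9285
d((11, -17), (-8, 4)) = 28.3196
d((11, -17), (-16, -17)) = 27.0
d((20, -1), (19, 17)) = 18.0278
d((20, -1), (-8, 4)) = 28.4429
d((20, -1), (-16, -17)) = 39.3954
d((19, 17), (-8, 4)) = 29.9666
d((19, 17), (-16, -17)) = 48.7955
d((-8, 4), (-16, -17)) = 22.4722

Closest pair: (13, 10) and (19, 17) with distance 9.2195

The closest pair is (13, 10) and (19, 17) with Euclidean distance 9.2195. For 6 points, brute-force pairwise comparison is shown above. For large n, the divide-and-conquer algorithm (sort by x, recurse on halves, check the dividing strip) achieves O(n log n).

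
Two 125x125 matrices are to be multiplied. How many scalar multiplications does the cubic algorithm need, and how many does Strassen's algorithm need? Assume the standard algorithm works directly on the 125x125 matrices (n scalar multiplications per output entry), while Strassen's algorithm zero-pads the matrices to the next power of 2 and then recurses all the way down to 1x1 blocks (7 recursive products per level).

Matrix multiplication for 125x125 matrices:

Strassen's algorithm requires power-of-2 dimensions. Pad 125x125 to 128x128 (next power of 2).

Standard algorithm: 125^3 = 1953125 multiplications
Strassen's algorithm: 7^(log2(128)) = 7^7 = 823543 multiplications
Savings: 1953125 - 823543 = 1129582 multiplications

Standard: 1953125 multiplications (125^3). Strassen: 823543 multiplications (7^7, after padding to 128x128). Strassen reduces 8 recursive multiplications to 7 at each level.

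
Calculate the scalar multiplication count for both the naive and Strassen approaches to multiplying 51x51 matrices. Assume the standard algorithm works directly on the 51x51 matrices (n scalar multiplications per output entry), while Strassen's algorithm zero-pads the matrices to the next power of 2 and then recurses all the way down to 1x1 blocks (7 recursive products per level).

Matrix multiplication for 51x51 matrices:

Strassen's algorithm requires power-of-2 dimensions. Pad 51x51 to 64x64 (next power of 2).

Standard algorithm: 51^3 = 132651 multiplications
Strassen's algorithm: 7^(log2(64)) = 7^6 = 117649 multiplications
Savings: 132651 - 117649 = 15002 multiplications

Standard: 132651 multiplications (51^3). Strassen: 117649 multiplications (7^6, after padding to 64x64). Strassen reduces 8 recursive multiplications to 7 at each level.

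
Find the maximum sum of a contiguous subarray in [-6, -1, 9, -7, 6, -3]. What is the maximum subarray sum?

Using Kadane's algorithm on [-6, -1, 9, -7, 6, -3]:

Scanning through the array:
Position 1 (value -1): max_ending_here = -1, max_so_far = -1
Position 2 (value 9): max_ending_here = 9, max_so_far = 9
Position 3 (value -7): max_ending_here = 2, max_so_far = 9
Position 4 (value 6): max_ending_here = 8, max_so_far = 9
Position 5 (value -3): max_ending_here = 5, max_so_far = 9

Maximum subarray: [9]
Maximum sum: 9

The maximum subarray is [9] with sum 9. This subarray runs from index 2 to index 2.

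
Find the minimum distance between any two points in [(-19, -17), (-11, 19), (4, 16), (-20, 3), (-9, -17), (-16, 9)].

Computing all pairwise distances among 6 points:

d((-19, -17), (-11, 19)) = 36.8782
d((-19, -17), (4, 16)) = 40.2244
d((-19, -17), (-20, 3)) = 20.025
d((-19, -17), (-9, -17)) = 10.0
d((-19, -17), (-16, 9)) = 26.1725
d((-11, 19), (4, 16)) = 15.2971
d((-11, 19), (-20, 3)) = 18.3576
d((-11, 19), (-9, -17)) = 36.0555
d((-11, 19), (-16, 9)) = 11.1803
d((4, 16), (-20, 3)) = 27.2947
d((4, 16), (-9, -17)) = 35.4683
d((4, 16), (-16, 9)) = 21.1896
d((-20, 3), (-9, -17)) = 22.8254
d((-20, 3), (-16, 9)) = 7.2111 <-- minimum
d((-9, -17), (-16, 9)) = 26.9258

Closest pair: (-20, 3) and (-16, 9) with distance 7.2111

The closest pair is (-20, 3) and (-16, 9) with Euclidean distance 7.2111. For 6 points, brute-force pairwise comparison is shown above. For large n, the divide-and-conquer algorithm (sort by x, recurse on halves, check the dividing strip) achieves O(n log n).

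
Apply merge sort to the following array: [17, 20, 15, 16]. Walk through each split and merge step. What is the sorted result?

Merge sort trace:

Split: [17, 20, 15, 16] -> [17, 20] and [15, 16]
  Split: [17, 20] -> [17] and [20]
  Merge: [17] + [20] -> [17, 20]
  Split: [15, 16] -> [15] and [16]
  Merge: [15] + [16] -> [15, 16]
Merge: [17, 20] + [15, 16] -> [15, 16, 17, 20]

Final sorted array: [15, 16, 17, 20]

The merge sort proceeds by recursively splitting the array and merging sorted halves.
After all merges, the sorted array is [15, 16, 17, 20].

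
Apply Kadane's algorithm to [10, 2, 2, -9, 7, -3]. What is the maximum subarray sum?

Using Kadane's algorithm on [10, 2, 2, -9, 7, -3]:

Scanning through the array:
Position 1 (value 2): max_ending_here = 12, max_so_far = 12
Position 2 (value 2): max_ending_here = 14, max_so_far = 14
Position 3 (value -9): max_ending_here = 5, max_so_far = 14
Position 4 (value 7): max_ending_here = 12, max_so_far = 14
Position 5 (value -3): max_ending_here = 9, max_so_far = 14

Maximum subarray: [10, 2, 2]
Maximum sum: 14

The maximum subarray is [10, 2, 2] with sum 14. This subarray runs from index 0 to index 2.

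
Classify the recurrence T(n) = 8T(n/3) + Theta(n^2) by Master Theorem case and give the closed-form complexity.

Master Theorem for T(n) = 8T(n/3) + O(n^2):

a = 8, b = 3, c = 2
log_b(a) = log_3(8) = 1.8928

Case 3: c = 2 > log_3(8) = 1.8928
T(n) = O(n^2) = O(n^2)

For T(n) = 8T(n/3) + O(n^2): log_3(8) = 1.8928. This is Case 3 of the Master Theorem (c > log_b(a), work dominated by root), giving O(n^2).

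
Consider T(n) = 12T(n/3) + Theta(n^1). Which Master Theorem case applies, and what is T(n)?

Master Theorem for T(n) = 12T(n/3) + O(n^1):

a = 12, b = 3, c = 1
log_b(a) = log_3(12) = 2.2619

Case 1: c = 1 < log_3(12) = 2.2619
T(n) = O(n^(log_3 12))

For T(n) = 12T(n/3) + O(n^1): log_3(12) = 2.2619. This is Case 1 of the Master Theorem (c < log_b(a), work dominated by leaves), giving O(n^(log_3 12)).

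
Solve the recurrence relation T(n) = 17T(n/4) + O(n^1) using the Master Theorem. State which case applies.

Master Theorem for T(n) = 17T(n/4) + O(n^1):

a = 17, b = 4, c = 1
log_b(a) = log_4(17) = 2.0437

Case 1: c = 1 < log_4(17) = 2.0437
T(n) = O(n^(log_4 17))

For T(n) = 17T(n/4) + O(n^1): log_4(17) = 2.0437. This is Case 1 of the Master Theorem (c < log_b(a), work dominated by leaves), giving O(n^(log_4 17)).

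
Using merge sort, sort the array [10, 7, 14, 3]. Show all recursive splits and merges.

Merge sort trace:

Split: [10, 7, 14, 3] -> [10, 7] and [14, 3]
  Split: [10, 7] -> [10] and [7]
  Merge: [10] + [7] -> [7, 10]
  Split: [14, 3] -> [14] and [3]
  Merge: [14] + [3] -> [3, 14]
Merge: [7, 10] + [3, 14] -> [3, 7, 10, 14]

Final sorted array: [3, 7, 10, 14]

The merge sort proceeds by recursively splitting the array and merging sorted halves.
After all merges, the sorted array is [3, 7, 10, 14].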